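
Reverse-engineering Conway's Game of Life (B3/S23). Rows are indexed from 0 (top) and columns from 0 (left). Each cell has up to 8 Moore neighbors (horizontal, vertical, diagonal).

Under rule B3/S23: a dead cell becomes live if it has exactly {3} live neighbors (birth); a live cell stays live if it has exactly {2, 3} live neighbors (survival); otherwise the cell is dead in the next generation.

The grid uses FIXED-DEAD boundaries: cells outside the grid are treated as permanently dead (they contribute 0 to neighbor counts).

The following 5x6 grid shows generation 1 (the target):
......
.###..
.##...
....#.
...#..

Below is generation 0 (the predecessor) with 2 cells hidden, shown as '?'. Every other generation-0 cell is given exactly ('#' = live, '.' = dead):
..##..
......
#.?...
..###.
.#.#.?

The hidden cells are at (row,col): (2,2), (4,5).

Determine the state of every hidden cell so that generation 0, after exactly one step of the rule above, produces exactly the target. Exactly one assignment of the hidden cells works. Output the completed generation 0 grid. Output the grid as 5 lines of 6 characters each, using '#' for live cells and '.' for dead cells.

Answer: ..##..
......
#.#...
..###.
.#.#.#

Derivation:
Hidden generation-0 cells (in order): (2,2), (4,5).
A hidden cell only influences target cells in its own 3x3 neighborhood. Try each of the 2^2 = 4 assignments, step the completed generation 0 forward once under B3/S23, and compare with the target:
  (2,2)=. (4,5)=. -> step gives (1,1)='.' but target has '#' -> reject
  (2,2)=. (4,5)=# -> step gives (1,1)='.' but target has '#' -> reject
  (2,2)=# (4,5)=. -> step gives (4,4)='#' but target has '.' -> reject
  (2,2)=# (4,5)=# -> step reproduces the target at every cell -> ACCEPT
Unique solution: (2,2)=live, (4,5)=live.
Check: live-neighbor counts of every cell in the completed generation 0:
011110
133310
032421
244432
114341
Applying B3/S23 to generation 0 with these counts gives:
......
.###..
.##...
....#.
...#..
which matches the target exactly.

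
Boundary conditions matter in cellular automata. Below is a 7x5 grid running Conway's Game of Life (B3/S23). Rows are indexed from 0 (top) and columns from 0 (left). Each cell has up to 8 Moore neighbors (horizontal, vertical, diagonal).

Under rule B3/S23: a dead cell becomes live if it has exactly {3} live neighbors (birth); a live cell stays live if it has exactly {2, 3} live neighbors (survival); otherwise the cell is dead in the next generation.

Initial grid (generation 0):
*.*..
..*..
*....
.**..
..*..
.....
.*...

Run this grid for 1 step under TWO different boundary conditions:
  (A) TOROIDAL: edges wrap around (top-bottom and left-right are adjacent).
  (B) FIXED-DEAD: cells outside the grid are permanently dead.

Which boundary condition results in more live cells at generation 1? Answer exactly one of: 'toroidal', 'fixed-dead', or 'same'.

Answer: toroidal

Derivation:
Under TOROIDAL boundary, generation 1:
..*..
.....
..*..
.**..
.**..
.....
.*...
Population = 7

Under FIXED-DEAD boundary, generation 1:
.*...
.....
..*..
.**..
.**..
.....
.....
Population = 6

Comparison: toroidal=7, fixed-dead=6 -> toroidal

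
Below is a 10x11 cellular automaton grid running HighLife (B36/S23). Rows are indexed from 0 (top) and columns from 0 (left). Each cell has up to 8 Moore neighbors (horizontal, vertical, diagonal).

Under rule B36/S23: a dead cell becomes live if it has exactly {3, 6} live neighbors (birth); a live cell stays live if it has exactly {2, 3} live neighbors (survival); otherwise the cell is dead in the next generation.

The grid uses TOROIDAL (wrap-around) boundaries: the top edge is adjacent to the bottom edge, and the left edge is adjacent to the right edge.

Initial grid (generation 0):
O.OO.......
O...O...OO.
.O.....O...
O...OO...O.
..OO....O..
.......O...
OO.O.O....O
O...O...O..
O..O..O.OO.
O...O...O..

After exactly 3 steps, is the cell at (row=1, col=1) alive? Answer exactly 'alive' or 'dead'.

Simulating step by step:
Generation 0 (given above): 33 live cells
Generation 1: 50 live cells
O..OO...OO.
O.OO....O.O
OO..OO...O.
.OOOO...O..
...OO...O..
OO.OO......
OO..O.....O
..OOOO.OO..
OO.OOO..OO.
O.O.O..OOO.
Generation 2: 32 live cells
O...O.....O
..O..O..O..
..OO.O..OO.
OO......OO.
O.O..O.....
.O...O....O
...O......O
......OOO..
O..........
O.OO...O..O
Generation 3: 37 live cells
O.O.O....OO
.OO..O..O.O
..OOO..O..O
O..OO...OO.
..O......O.
.OO.O.....O
O.....OO.O.
.......O...
OO....O.O.O
...O.......

Cell (1,1) at generation 3: 1 -> alive

Answer: alive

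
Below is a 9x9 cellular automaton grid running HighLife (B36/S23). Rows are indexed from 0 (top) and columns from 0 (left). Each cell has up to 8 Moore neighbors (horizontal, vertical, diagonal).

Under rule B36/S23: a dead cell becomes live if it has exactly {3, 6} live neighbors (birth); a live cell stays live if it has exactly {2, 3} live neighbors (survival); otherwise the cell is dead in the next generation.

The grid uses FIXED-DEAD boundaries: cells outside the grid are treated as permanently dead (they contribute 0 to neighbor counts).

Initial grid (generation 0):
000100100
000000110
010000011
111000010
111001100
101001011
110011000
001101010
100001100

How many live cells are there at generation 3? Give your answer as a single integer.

Simulating step by step:
Generation 0 (given above): 32 live cells
Generation 1: 26 live cells
000000110
000000101
111000001
000000011
000101001
001100010
100001011
101100000
000011100
Generation 2: 29 live cells
000000110
010000101
010000001
011000011
001110101
001100010
000010111
010100010
000111000
Generation 3: 23 live cells
000000110
000000101
110000001
010000001
000010101
001000000
000010101
001100011
001110000
Population at generation 3: 23

Answer: 23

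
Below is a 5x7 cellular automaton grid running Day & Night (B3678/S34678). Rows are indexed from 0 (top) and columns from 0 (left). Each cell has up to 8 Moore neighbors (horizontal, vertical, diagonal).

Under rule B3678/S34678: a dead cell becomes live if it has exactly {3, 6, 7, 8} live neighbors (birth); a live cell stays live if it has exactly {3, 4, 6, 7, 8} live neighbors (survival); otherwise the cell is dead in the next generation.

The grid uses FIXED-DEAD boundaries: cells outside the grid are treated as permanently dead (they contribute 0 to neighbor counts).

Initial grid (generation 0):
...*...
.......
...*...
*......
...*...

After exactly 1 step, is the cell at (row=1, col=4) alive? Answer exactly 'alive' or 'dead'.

Simulating step by step:
Generation 0 (given above): 4 live cells
Generation 1: 0 live cells
.......
.......
.......
.......
.......

Cell (1,4) at generation 1: 0 -> dead

Answer: dead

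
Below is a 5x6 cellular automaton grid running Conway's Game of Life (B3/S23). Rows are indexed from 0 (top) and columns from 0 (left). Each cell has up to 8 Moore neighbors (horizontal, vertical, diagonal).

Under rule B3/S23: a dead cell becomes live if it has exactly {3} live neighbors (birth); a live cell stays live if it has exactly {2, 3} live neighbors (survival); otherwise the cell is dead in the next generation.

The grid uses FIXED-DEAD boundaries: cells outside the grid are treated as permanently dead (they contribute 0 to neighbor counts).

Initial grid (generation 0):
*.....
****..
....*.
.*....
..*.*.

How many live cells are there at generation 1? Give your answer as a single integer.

Answer: 9

Derivation:
Simulating step by step:
Generation 0 (given above): 9 live cells
Generation 1: 9 live cells
*.*...
****..
*..*..
...*..
......
Population at generation 1: 9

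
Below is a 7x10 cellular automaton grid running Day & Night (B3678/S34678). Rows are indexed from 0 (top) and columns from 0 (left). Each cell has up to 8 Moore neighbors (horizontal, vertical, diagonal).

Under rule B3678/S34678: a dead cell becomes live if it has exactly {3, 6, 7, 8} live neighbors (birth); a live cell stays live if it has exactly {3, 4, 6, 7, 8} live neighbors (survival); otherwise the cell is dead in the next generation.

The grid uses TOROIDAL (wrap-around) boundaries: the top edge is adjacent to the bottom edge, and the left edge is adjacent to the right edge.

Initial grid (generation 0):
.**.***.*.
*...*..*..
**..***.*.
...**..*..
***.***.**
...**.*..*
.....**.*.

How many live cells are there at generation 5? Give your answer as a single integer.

Answer: 37

Derivation:
Simulating step by step:
Generation 0 (given above): 33 live cells
Generation 1: 34 live cells
...**.*..*
*.*.**.**.
....***..*
...*.*.*..
*.**..*.**
.******..*
..*..**..*
Generation 2: 33 live cells
*******..*
.....*.**.
..........
*.**.*.*..
*...*.*.**
.*..*.*..*
.********.
Generation 3: 39 live cells
**..****.*
****.*...*
....*..**.
.*..*.*.*.
*.*.*.*.**
.*..****.*
*.****.**.
Generation 4: 34 live cells
*****..*..
.***.*...*
....*.***.
*......**.
*...******
.*.*.*..*.
..*****...
Generation 5: 37 live cells
*.***.....
.*...*....
****.****.
....*.****
**..***...
*..****.*.
*.******..
Population at generation 5: 37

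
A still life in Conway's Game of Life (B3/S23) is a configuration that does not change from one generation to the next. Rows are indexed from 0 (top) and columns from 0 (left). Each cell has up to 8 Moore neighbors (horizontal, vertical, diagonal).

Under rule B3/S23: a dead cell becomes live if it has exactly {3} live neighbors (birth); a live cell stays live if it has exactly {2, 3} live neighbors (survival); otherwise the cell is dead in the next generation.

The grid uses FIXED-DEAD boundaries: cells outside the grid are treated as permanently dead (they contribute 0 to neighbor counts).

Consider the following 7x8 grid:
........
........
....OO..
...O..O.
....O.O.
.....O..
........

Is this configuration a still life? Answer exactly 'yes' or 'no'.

Answer: yes

Derivation:
Compute generation 1 and compare to generation 0 (given above):
Generation 1:
........
........
....OO..
...O..O.
....O.O.
.....O..
........
The grids are IDENTICAL -> still life.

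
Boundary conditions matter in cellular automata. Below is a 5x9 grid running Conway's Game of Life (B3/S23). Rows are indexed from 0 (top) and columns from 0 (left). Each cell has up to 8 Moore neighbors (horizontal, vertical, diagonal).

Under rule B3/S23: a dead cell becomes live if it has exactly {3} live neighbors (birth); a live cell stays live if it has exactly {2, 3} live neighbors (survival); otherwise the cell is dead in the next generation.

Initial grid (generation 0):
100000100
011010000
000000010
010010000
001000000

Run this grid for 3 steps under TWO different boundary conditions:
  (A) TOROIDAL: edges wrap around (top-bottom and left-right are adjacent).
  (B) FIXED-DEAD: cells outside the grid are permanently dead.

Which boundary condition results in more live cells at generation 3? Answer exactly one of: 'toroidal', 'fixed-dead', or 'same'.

Answer: toroidal

Derivation:
Under TOROIDAL boundary, generation 3:
011000000
100000000
111000000
010000000
001000000
Population = 8

Under FIXED-DEAD boundary, generation 3:
000000000
111000000
101000000
011000000
000000000
Population = 7

Comparison: toroidal=8, fixed-dead=7 -> toroidal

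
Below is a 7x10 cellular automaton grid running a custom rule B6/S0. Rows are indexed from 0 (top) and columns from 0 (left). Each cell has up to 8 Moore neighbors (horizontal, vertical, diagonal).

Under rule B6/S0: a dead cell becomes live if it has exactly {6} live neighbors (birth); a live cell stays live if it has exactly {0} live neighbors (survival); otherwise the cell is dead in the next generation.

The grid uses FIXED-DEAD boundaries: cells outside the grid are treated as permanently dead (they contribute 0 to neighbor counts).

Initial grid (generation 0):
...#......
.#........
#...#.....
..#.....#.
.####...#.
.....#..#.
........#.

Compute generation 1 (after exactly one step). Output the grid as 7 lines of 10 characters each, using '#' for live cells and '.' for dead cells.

Answer: ...#......
..........
....#.....
..........
..........
..........
..........

Derivation:
Simulating step by step:
Generation 0 (given above): 14 live cells
Generation 1: 2 live cells
(generation 1 grid is the final answer)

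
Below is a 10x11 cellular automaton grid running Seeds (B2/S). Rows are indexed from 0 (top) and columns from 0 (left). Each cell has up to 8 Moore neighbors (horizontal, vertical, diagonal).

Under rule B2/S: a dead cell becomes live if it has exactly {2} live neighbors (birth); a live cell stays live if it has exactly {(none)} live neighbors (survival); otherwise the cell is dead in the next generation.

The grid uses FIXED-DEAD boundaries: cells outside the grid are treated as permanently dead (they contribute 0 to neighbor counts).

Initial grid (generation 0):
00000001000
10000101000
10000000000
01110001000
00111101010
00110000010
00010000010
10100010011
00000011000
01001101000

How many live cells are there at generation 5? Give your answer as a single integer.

Answer: 25

Derivation:
Simulating step by step:
Generation 0 (given above): 31 live cells
Generation 1: 24 live cells
00000000100
01000000100
00011001100
10000100000
00000000001
01000110000
00001000000
01010100000
10111000011
00000000100
Generation 2: 32 live cells
00000001010
00111000000
11100110010
00010011110
11001000000
00001000000
11010000000
10000000011
00000100100
01101000001
Generation 3: 27 live cells
00101000100
10000001011
00000000001
00000000001
00100010010
00000100000
00101000011
00101000100
10111000000
00010100010
Generation 4: 20 live cells
01010001001
01010000000
00000000100
00000000000
00000100001
01101010100
01000000100
00000000001
00000000110
01000000000
Generation 5: 25 live cells
10001000000
10001001110
00100000000
00000000010
01111011010
10010000000
10010100000
00000001000
00000000001
00000000110
Population at generation 5: 25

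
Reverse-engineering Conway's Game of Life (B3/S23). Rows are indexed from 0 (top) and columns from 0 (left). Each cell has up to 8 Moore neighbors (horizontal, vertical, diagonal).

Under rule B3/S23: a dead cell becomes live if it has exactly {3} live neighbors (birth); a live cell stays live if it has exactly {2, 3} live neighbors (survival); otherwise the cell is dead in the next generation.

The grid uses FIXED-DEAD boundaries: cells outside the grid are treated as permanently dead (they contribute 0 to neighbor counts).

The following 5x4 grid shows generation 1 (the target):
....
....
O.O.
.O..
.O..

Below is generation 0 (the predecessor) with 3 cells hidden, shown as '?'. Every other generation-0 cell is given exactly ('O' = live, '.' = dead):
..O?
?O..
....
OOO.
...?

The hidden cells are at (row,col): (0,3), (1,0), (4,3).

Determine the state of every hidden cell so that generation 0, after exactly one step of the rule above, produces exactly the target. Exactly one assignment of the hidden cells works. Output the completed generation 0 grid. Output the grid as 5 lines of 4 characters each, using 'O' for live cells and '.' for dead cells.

Answer: ..O.
.O..
....
OOO.
....

Derivation:
Hidden generation-0 cells (in order): (0,3), (1,0), (4,3).
A hidden cell only influences target cells in its own 3x3 neighborhood. Try each of the 2^3 = 8 assignments, step the completed generation 0 forward once under B3/S23, and compare with the target:
  (0,3)=. (1,0)=. (4,3)=. -> step reproduces the target at every cell -> ACCEPT
  (0,3)=. (1,0)=. (4,3)=O -> step gives (3,2)='O' but target has '.' -> reject
  (0,3)=. (1,0)=O (4,3)=. -> step gives (0,1)='O' but target has '.' -> reject
  (0,3)=. (1,0)=O (4,3)=O -> step gives (0,1)='O' but target has '.' -> reject
  (0,3)=O (1,0)=. (4,3)=. -> step gives (0,2)='O' but target has '.' -> reject
  (0,3)=O (1,0)=. (4,3)=O -> step gives (0,2)='O' but target has '.' -> reject
  (0,3)=O (1,0)=O (4,3)=. -> step gives (0,1)='O' but target has '.' -> reject
  (0,3)=O (1,0)=O (4,3)=O -> step gives (0,1)='O' but target has '.' -> reject
Unique solution: (0,3)=dead, (1,0)=dead, (4,3)=dead.
Check: live-neighbor counts of every cell in the completed generation 0:
1211
1121
3431
1211
2321
Applying B3/S23 to generation 0 with these counts gives:
....
....
O.O.
.O..
.O..
which matches the target exactly.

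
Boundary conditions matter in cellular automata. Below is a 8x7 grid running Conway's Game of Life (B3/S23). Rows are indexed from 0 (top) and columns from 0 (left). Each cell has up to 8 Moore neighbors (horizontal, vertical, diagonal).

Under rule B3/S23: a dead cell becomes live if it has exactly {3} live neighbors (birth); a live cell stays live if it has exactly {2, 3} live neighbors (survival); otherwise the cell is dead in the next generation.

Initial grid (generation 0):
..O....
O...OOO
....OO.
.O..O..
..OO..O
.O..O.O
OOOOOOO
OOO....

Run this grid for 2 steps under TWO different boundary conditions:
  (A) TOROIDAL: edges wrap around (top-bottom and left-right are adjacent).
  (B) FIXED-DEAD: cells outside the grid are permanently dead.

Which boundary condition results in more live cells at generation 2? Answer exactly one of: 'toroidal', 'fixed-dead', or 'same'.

Under TOROIDAL boundary, generation 2:
..O...O
.....OO
..O..O.
....O..
.OO.O..
..O.O..
....OO.
.....O.
Population = 15

Under FIXED-DEAD boundary, generation 2:
....OO.
...OO.O
..O....
.O..OO.
.OO.OO.
.OO.O..
....O.O
....OO.
Population = 20

Comparison: toroidal=15, fixed-dead=20 -> fixed-dead

Answer: fixed-dead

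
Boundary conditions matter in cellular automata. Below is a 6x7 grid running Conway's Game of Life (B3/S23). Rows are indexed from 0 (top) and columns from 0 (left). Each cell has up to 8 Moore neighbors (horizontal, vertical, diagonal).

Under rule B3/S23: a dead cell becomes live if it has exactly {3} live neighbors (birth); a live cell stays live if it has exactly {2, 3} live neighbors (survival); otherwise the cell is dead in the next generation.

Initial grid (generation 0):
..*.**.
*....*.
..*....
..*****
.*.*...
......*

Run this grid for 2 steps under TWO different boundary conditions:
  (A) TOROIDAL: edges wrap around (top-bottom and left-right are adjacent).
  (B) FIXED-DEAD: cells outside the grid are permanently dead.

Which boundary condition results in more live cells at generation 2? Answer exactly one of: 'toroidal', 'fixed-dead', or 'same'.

Answer: same

Derivation:
Under TOROIDAL boundary, generation 2:
.......
**.*..*
.*....*
.*.****
**....*
..*....
Population = 15

Under FIXED-DEAD boundary, generation 2:
...*.*.
.*.*..*
**....*
.*.****
....**.
.......
Population = 15

Comparison: toroidal=15, fixed-dead=15 -> same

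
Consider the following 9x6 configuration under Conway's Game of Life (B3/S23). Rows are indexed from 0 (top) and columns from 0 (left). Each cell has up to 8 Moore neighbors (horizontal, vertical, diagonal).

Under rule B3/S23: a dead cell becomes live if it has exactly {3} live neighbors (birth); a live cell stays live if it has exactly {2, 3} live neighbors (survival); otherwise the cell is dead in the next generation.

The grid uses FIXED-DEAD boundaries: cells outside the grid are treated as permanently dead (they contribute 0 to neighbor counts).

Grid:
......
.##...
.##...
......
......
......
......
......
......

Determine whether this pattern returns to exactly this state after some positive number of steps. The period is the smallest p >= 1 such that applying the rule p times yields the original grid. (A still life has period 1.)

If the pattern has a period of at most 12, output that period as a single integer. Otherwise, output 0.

Simulating and comparing each generation to the original:
Gen 0 (original, given above): 4 live cells
Gen 1: 4 live cells, MATCHES original -> period = 1

Answer: 1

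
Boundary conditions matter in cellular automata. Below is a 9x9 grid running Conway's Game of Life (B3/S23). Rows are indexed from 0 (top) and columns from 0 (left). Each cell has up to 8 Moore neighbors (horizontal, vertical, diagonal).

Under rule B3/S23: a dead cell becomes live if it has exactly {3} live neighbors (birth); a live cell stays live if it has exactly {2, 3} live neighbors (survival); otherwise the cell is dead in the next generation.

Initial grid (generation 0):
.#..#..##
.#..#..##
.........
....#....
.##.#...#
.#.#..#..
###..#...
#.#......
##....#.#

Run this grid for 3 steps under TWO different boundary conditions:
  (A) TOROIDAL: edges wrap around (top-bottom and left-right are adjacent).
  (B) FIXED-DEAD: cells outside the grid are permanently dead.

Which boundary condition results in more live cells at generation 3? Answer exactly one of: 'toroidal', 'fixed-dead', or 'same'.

Answer: toroidal

Derivation:
Under TOROIDAL boundary, generation 3:
.###..##.
......##.
..##.....
.#.##....
#....#...
...##....
...##....
.#..#....
.........
Population = 20

Under FIXED-DEAD boundary, generation 3:
.......##
.......##
...#.....
..###....
.##..#...
.#.##....
..##.....
..##.....
.#.......
Population = 19

Comparison: toroidal=20, fixed-dead=19 -> toroidal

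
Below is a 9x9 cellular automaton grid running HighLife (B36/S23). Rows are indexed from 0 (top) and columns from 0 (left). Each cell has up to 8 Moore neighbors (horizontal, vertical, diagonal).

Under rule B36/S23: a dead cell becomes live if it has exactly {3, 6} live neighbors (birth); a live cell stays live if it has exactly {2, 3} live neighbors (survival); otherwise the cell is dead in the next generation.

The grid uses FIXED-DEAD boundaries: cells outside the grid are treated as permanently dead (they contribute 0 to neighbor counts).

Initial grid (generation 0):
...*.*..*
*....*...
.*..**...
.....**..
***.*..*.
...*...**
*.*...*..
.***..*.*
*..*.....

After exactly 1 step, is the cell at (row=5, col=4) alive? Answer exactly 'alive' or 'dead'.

Simulating step by step:
Generation 0 (given above): 28 live cells
Generation 1: 27 live cells
....*....
.....**..
....*....
*.**..*..
.*****.**
*..*..***
......*.*
*..*...*.
.*.*.....

Cell (5,4) at generation 1: 0 -> dead

Answer: dead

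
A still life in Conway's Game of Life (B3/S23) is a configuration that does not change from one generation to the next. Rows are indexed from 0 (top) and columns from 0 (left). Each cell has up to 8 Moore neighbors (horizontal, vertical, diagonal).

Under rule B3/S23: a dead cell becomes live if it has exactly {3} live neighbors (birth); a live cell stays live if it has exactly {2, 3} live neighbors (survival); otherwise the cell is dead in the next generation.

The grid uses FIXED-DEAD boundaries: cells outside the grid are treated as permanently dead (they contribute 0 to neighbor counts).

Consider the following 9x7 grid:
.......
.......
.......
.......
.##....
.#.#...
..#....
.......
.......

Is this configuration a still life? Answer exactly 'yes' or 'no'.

Compute generation 1 and compare to generation 0 (given above):
Generation 1:
.......
.......
.......
.......
.##....
.#.#...
..#....
.......
.......
The grids are IDENTICAL -> still life.

Answer: yes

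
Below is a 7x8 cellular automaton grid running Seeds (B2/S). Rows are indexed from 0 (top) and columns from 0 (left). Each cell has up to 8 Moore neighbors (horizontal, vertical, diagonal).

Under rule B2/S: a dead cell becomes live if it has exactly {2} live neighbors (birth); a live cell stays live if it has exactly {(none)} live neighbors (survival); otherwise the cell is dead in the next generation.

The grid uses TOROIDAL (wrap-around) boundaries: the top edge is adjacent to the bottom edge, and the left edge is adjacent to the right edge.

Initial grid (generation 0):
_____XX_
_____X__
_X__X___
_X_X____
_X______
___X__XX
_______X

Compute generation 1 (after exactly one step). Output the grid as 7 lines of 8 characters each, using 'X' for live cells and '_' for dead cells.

Answer: ____X__X
________
X__X_X__
____X___
___XX_XX
__X_____
X___X___

Derivation:
Simulating step by step:
Generation 0 (given above): 12 live cells
Generation 1: 13 live cells
(generation 1 grid is the final answer)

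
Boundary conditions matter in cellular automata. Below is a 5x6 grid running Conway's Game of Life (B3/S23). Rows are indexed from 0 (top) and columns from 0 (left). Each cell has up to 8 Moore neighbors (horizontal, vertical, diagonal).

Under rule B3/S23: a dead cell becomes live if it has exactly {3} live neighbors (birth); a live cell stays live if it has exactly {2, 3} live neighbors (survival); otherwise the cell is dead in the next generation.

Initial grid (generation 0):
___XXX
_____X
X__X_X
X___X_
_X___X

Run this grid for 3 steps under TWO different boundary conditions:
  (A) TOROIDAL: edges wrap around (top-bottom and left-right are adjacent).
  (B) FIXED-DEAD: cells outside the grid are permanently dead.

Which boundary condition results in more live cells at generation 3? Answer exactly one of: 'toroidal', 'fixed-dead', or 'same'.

Under TOROIDAL boundary, generation 3:
______
______
______
______
______
Population = 0

Under FIXED-DEAD boundary, generation 3:
____XX
_____X
_____X
____XX
______
Population = 6

Comparison: toroidal=0, fixed-dead=6 -> fixed-dead

Answer: fixed-dead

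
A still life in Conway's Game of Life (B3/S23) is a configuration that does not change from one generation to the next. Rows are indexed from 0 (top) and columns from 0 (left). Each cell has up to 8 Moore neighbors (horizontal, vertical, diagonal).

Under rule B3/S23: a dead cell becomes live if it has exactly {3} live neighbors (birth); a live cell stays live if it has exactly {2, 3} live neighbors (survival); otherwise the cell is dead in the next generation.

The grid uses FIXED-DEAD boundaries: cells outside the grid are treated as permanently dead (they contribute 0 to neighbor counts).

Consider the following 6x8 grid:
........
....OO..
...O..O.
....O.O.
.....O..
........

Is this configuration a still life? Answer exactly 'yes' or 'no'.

Compute generation 1 and compare to generation 0 (given above):
Generation 1:
........
....OO..
...O..O.
....O.O.
.....O..
........
The grids are IDENTICAL -> still life.

Answer: yes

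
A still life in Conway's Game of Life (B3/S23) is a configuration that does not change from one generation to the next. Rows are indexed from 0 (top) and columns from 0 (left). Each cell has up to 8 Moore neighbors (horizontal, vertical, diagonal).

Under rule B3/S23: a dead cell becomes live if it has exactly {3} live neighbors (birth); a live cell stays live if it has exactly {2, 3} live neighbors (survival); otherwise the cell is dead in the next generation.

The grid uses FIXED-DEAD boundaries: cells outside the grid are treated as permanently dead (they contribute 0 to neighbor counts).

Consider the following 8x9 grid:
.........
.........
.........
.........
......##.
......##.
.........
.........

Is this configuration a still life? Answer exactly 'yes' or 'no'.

Answer: yes

Derivation:
Compute generation 1 and compare to generation 0 (given above):
Generation 1:
.........
.........
.........
.........
......##.
......##.
.........
.........
The grids are IDENTICAL -> still life.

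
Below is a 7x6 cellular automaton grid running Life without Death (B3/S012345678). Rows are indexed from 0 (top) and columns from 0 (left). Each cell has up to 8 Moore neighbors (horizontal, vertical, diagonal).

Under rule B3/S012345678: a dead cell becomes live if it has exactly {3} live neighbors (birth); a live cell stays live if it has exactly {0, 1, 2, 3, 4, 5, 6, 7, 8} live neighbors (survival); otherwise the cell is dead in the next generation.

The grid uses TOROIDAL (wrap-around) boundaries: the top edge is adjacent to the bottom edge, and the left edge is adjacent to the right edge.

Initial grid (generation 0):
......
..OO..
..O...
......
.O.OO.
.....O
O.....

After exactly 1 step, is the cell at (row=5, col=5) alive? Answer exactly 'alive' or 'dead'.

Simulating step by step:
Generation 0 (given above): 8 live cells
Generation 1: 13 live cells
......
..OO..
..OO..
..OO..
.O.OO.
O...OO
O.....

Cell (5,5) at generation 1: 1 -> alive

Answer: alive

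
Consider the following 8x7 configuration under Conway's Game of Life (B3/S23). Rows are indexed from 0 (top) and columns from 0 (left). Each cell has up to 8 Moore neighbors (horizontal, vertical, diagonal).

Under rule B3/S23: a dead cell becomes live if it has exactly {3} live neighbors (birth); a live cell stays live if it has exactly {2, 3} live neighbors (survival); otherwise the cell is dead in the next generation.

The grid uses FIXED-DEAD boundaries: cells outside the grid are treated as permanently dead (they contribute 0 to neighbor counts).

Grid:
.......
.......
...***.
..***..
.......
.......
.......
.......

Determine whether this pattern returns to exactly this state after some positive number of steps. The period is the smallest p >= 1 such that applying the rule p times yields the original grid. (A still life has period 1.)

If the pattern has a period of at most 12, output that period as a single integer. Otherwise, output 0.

Answer: 2

Derivation:
Simulating and comparing each generation to the original:
Gen 0 (original, given above): 6 live cells
Gen 1: 6 live cells, differs from original
Gen 2: 6 live cells, MATCHES original -> period = 2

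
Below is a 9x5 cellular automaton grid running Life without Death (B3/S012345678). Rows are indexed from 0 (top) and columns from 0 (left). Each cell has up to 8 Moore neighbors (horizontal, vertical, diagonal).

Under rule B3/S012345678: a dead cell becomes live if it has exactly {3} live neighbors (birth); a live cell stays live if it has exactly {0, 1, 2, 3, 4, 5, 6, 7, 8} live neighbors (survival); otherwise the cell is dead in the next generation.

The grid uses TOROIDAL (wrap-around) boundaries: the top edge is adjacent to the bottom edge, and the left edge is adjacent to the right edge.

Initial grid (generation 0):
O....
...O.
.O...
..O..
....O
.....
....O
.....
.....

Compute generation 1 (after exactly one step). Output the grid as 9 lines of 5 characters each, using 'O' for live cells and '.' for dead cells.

Simulating step by step:
Generation 0 (given above): 6 live cells
Generation 1: 7 live cells
(generation 1 grid is the final answer)

Answer: O....
...O.
.OO..
..O..
....O
.....
....O
.....
.....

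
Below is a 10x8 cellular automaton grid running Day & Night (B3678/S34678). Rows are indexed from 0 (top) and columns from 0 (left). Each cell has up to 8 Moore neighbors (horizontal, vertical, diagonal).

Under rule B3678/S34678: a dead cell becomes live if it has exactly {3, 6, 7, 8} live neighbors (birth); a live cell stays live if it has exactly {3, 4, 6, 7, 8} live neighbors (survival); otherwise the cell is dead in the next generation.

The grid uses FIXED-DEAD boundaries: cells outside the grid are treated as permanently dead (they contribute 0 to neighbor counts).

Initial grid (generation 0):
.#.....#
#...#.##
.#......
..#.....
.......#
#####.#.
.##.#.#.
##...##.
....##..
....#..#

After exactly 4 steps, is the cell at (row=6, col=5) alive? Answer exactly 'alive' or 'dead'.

Answer: alive

Derivation:
Simulating step by step:
Generation 0 (given above): 27 live cells
Generation 1: 18 live cells
......#.
.#......
........
........
........
.###...#
.#..####
.###..#.
....##..
.....#..
Generation 2: 22 live cells
........
........
........
........
..#.....
..#.##..
###.####
..##.###
..#####.
....#...
Generation 3: 19 live cells
........
........
........
........
...#....
..#.##..
.###.###
...#####
..#...##
....#...
Generation 4: 16 live cells
........
........
........
........
....#...
.##.##..
..#.####
.#.##.#.
......##
........

Cell (6,5) at generation 4: 1 -> alive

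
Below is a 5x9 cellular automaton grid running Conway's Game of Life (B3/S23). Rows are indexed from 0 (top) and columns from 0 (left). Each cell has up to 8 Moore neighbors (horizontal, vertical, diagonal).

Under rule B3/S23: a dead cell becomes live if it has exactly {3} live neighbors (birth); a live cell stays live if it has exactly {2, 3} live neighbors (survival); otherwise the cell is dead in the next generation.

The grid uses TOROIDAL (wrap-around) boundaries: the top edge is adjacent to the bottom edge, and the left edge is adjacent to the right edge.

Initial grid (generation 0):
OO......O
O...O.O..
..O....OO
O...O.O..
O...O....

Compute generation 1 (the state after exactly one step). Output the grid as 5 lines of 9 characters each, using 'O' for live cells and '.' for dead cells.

Simulating step by step:
Generation 0 (given above): 14 live cells
Generation 1: 15 live cells
(generation 1 grid is the final answer)

Answer: .O...O..O
.........
OO.O..OOO
OO.O.O.O.
.....O...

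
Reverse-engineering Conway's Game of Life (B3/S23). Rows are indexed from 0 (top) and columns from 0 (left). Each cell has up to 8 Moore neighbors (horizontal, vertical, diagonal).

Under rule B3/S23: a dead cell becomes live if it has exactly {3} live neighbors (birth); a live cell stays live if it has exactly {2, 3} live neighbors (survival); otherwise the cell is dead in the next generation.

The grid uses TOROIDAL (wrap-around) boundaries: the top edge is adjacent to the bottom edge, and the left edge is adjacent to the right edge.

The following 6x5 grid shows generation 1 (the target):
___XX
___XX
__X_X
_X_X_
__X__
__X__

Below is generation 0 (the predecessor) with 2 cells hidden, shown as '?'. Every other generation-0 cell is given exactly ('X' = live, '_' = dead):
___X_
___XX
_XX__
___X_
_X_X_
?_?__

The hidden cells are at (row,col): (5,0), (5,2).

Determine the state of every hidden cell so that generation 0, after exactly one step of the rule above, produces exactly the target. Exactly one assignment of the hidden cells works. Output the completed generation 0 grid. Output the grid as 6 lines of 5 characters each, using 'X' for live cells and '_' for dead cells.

Answer: ___X_
___XX
_XX__
___X_
_X_X_
_____

Derivation:
Hidden generation-0 cells (in order): (5,0), (5,2).
A hidden cell only influences target cells in its own 3x3 neighborhood. Try each of the 2^2 = 4 assignments, step the completed generation 0 forward once under B3/S23, and compare with the target:
  (5,0)=_ (5,2)=_ -> step reproduces the target at every cell -> ACCEPT
  (5,0)=_ (5,2)=X -> step gives (0,2)='X' but target has '_' -> reject
  (5,0)=X (5,2)=_ -> step gives (0,4)='_' but target has 'X' -> reject
  (5,0)=X (5,2)=X -> step gives (0,2)='X' but target has '_' -> reject
Unique solution: (5,0)=dead, (5,2)=dead.
Check: live-neighbor counts of every cell in the completed generation 0:
10223
22432
21343
23522
10312
11322
Applying B3/S23 to generation 0 with these counts gives:
___XX
___XX
__X_X
_X_X_
__X__
__X__
which matches the target exactly.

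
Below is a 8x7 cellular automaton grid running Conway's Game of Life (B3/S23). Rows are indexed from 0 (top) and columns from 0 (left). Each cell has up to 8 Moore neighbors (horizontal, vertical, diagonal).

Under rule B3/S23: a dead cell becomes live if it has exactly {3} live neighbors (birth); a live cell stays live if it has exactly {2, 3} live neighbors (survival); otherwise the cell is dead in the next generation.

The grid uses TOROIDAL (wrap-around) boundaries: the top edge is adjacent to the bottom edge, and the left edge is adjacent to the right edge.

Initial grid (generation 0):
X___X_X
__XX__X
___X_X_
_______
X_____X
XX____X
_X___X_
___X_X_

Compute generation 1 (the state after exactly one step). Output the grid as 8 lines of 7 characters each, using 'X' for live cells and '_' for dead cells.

Answer: X_X_X_X
X_XX__X
__XXX__
______X
_X____X
_X___X_
_XX_XX_
X____X_

Derivation:
Simulating step by step:
Generation 0 (given above): 17 live cells
Generation 1: 22 live cells
(generation 1 grid is the final answer)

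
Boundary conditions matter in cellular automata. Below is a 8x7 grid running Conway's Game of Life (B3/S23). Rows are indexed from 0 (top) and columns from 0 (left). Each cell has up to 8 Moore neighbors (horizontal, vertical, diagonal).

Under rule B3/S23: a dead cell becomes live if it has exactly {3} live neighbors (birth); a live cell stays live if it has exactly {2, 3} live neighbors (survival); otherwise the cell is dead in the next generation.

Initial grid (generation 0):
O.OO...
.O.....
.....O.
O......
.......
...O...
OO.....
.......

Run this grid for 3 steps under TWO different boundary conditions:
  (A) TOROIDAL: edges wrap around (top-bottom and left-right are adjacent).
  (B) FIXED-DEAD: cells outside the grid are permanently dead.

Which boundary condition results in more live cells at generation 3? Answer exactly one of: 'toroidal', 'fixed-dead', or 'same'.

Under TOROIDAL boundary, generation 3:
...O...
.OO....
.......
.......
.......
.......
.......
.......
Population = 3

Under FIXED-DEAD boundary, generation 3:
.OO....
.OO....
.......
.......
.......
.......
.......
.......
Population = 4

Comparison: toroidal=3, fixed-dead=4 -> fixed-dead

Answer: fixed-dead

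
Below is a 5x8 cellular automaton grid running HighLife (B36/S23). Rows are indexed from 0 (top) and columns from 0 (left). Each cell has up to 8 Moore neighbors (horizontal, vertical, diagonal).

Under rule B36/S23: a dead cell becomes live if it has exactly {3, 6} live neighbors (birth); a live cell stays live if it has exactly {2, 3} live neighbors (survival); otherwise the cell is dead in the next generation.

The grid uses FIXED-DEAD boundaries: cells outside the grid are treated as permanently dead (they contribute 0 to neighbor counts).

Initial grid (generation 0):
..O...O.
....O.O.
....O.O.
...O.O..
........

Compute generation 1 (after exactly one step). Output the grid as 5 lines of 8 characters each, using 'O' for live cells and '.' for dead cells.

Answer: .....O..
...O..OO
...OO.O.
....OO..
........

Derivation:
Simulating step by step:
Generation 0 (given above): 8 live cells
Generation 1: 9 live cells
(generation 1 grid is the final answer)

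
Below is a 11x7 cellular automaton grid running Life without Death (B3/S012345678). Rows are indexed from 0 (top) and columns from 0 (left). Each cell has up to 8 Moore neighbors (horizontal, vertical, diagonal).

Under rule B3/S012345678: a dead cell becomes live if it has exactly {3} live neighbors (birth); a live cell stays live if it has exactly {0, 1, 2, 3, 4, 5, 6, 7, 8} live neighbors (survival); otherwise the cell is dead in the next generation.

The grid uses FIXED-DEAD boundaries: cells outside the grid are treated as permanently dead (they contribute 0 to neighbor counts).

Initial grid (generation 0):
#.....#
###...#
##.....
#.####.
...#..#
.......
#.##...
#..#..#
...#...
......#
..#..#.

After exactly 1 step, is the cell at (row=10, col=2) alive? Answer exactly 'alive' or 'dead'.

Answer: alive

Derivation:
Simulating step by step:
Generation 0 (given above): 25 live cells
Generation 1: 34 live cells
#.....#
###...#
##..##.
#.####.
..##.##
..##...
####...
##.##.#
...#...
......#
..#..#.

Cell (10,2) at generation 1: 1 -> alive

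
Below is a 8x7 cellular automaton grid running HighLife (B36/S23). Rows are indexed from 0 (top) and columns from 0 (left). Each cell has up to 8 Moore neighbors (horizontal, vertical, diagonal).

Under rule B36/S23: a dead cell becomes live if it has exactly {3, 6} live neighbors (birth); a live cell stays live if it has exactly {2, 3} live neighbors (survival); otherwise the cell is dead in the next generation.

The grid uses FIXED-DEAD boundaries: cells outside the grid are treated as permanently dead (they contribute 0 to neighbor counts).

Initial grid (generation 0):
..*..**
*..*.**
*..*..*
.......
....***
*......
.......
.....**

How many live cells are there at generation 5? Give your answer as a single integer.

Answer: 15

Derivation:
Simulating step by step:
Generation 0 (given above): 16 live cells
Generation 1: 13 live cells
....***
.***...
....***
....*.*
.....*.
.....*.
.......
.......
Generation 2: 16 live cells
..****.
..**.*.
..*.*.*
....***
....***
.......
.......
.......
Generation 3: 11 live cells
..*..*.
.*..*.*
..*..**
.......
....*.*
.....*.
.......
.......
Generation 4: 11 live cells
.....*.
.****.*
.....**
......*
.....*.
.....*.
.......
.......
Generation 5: 15 live cells
..****.
..***.*
..***.*
......*
.....**
.......
.......
.......
Population at generation 5: 15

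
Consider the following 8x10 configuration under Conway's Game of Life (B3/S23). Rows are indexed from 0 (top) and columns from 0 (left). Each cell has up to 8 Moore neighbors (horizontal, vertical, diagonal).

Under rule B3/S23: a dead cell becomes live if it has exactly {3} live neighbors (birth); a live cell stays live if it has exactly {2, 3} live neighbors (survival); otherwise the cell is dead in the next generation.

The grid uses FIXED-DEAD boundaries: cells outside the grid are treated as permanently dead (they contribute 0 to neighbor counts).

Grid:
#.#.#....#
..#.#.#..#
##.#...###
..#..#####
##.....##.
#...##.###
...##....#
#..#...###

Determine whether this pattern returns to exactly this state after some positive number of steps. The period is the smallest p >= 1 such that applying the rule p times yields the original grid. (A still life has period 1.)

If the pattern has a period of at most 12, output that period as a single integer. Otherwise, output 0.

Simulating and comparing each generation to the original:
Gen 0 (original, given above): 38 live cells
Gen 1: 30 live cells, differs from original
Gen 2: 25 live cells, differs from original
Gen 3: 21 live cells, differs from original
Gen 4: 22 live cells, differs from original
Gen 5: 21 live cells, differs from original
Gen 6: 24 live cells, differs from original
Gen 7: 21 live cells, differs from original
Gen 8: 23 live cells, differs from original
Gen 9: 21 live cells, differs from original
Gen 10: 25 live cells, differs from original
Gen 11: 18 live cells, differs from original
Gen 12: 11 live cells, differs from original
No period found within 12 steps.

Answer: 0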